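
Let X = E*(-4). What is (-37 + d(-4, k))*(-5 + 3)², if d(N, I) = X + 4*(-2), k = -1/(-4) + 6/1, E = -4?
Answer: -116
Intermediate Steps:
k = 25/4 (k = -1*(-¼) + 6*1 = ¼ + 6 = 25/4 ≈ 6.2500)
X = 16 (X = -4*(-4) = 16)
d(N, I) = 8 (d(N, I) = 16 + 4*(-2) = 16 - 8 = 8)
(-37 + d(-4, k))*(-5 + 3)² = (-37 + 8)*(-5 + 3)² = -29*(-2)² = -29*4 = -116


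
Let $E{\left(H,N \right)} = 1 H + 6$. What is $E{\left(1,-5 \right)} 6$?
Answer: $42$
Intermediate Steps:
$E{\left(H,N \right)} = 6 + H$ ($E{\left(H,N \right)} = H + 6 = 6 + H$)
$E{\left(1,-5 \right)} 6 = \left(6 + 1\right) 6 = 7 \cdot 6 = 42$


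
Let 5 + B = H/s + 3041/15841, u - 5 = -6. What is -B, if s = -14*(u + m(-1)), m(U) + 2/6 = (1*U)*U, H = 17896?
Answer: -60671808/15841 ≈ -3830.1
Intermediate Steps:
m(U) = -⅓ + U² (m(U) = -⅓ + (1*U)*U = -⅓ + U*U = -⅓ + U²)
u = -1 (u = 5 - 6 = -1)
s = 14/3 (s = -14*(-1 + (-⅓ + (-1)²)) = -14*(-1 + (-⅓ + 1)) = -14*(-1 + ⅔) = -14*(-⅓) = 14/3 ≈ 4.6667)
B = 60671808/15841 (B = -5 + (17896/(14/3) + 3041/15841) = -5 + (17896*(3/14) + 3041*(1/15841)) = -5 + (26844/7 + 3041/15841) = -5 + 60751013/15841 = 60671808/15841 ≈ 3830.1)
-B = -1*60671808/15841 = -60671808/15841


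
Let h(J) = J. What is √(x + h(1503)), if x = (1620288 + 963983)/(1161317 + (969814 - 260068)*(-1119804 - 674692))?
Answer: 7*√49756864448104972012201426/1273635196699 ≈ 38.769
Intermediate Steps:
x = -2584271/1273635196699 (x = 2584271/(1161317 + 709746*(-1794496)) = 2584271/(1161317 - 1273636358016) = 2584271/(-1273635196699) = 2584271*(-1/1273635196699) = -2584271/1273635196699 ≈ -2.0290e-6)
√(x + h(1503)) = √(-2584271/1273635196699 + 1503) = √(1914273698054326/1273635196699) = 7*√49756864448104972012201426/1273635196699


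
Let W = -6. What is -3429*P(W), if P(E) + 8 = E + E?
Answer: 68580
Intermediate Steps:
P(E) = -8 + 2*E (P(E) = -8 + (E + E) = -8 + 2*E)
-3429*P(W) = -3429*(-8 + 2*(-6)) = -3429*(-8 - 12) = -3429*(-20) = 68580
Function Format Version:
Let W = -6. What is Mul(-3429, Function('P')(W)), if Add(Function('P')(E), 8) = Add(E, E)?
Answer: 68580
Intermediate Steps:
Function('P')(E) = Add(-8, Mul(2, E)) (Function('P')(E) = Add(-8, Add(E, E)) = Add(-8, Mul(2, E)))
Mul(-3429, Function('P')(W)) = Mul(-3429, Add(-8, Mul(2, -6))) = Mul(-3429, Add(-8, -12)) = Mul(-3429, -20) = 68580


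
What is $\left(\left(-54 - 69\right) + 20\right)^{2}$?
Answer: $10609$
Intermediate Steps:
$\left(\left(-54 - 69\right) + 20\right)^{2} = \left(-123 + 20\right)^{2} = \left(-103\right)^{2} = 10609$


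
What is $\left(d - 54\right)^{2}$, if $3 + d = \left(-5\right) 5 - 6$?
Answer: $7744$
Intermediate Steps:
$d = -34$ ($d = -3 - 31 = -34$)
$\left(d - 54\right)^{2} = \left(-34 - 54\right)^{2} = \left(-88\right)^{2} = 7744$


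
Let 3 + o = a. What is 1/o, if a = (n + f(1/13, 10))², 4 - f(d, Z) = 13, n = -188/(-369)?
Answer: 136161/9407206 ≈ 0.014474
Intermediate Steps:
n = 188/369 (n = -188*(-1/369) = 188/369 ≈ 0.50949)
f(d, Z) = -9 (f(d, Z) = 4 - 1*13 = 4 - 13 = -9)
a = 9815689/136161 (a = (188/369 - 9)² = (-3133/369)² = 9815689/136161 ≈ 72.089)
o = 9407206/136161 (o = -3 + 9815689/136161 = 9407206/136161 ≈ 69.089)
1/o = 1/(9407206/136161) = 136161/9407206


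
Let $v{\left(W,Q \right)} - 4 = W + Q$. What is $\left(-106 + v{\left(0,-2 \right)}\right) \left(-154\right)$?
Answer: $16016$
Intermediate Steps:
$v{\left(W,Q \right)} = 4 + Q + W$ ($v{\left(W,Q \right)} = 4 + \left(W + Q\right) = 4 + \left(Q + W\right) = 4 + Q + W$)
$\left(-106 + v{\left(0,-2 \right)}\right) \left(-154\right) = \left(-106 + \left(4 - 2 + 0\right)\right) \left(-154\right) = \left(-106 + 2\right) \left(-154\right) = \left(-104\right) \left(-154\right) = 16016$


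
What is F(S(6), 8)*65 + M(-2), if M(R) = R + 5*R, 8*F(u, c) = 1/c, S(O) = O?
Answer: -703/64 ≈ -10.984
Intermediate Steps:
F(u, c) = 1/(8*c)
M(R) = 6*R
F(S(6), 8)*65 + M(-2) = ((⅛)/8)*65 + 6*(-2) = ((⅛)*(⅛))*65 - 12 = (1/64)*65 - 12 = 65/64 - 12 = -703/64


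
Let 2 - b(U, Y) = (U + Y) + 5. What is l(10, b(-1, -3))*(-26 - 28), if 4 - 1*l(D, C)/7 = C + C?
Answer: -756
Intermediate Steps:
b(U, Y) = -3 - U - Y (b(U, Y) = 2 - ((U + Y) + 5) = 2 - (5 + U + Y) = 2 + (-5 - U - Y) = -3 - U - Y)
l(D, C) = 28 - 14*C (l(D, C) = 28 - 7*(C + C) = 28 - 14*C)
l(10, b(-1, -3))*(-26 - 28) = (28 - 14*(-3 - 1*(-1) - 1*(-3)))*(-26 - 28) = (28 - 14*(-3 + 1 + 3))*(-54) = (28 - 14*1)*(-54) = (28 - 14)*(-54) = 14*(-54) = -756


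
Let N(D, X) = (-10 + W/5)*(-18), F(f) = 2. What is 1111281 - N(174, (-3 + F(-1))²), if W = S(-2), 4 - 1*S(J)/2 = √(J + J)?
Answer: 5555649/5 - 72*I/5 ≈ 1.1111e+6 - 14.4*I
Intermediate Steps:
S(J) = 8 - 2*√2*√J (S(J) = 8 - 2*√(J + J) = 8 - 2*√2*√J)
W = 8 - 4*I (W = 8 - 2*√2*√(-2) = 8 - 2*√2*I*√2 = 8 - 4*I ≈ 8.0 - 4.0*I)
N(D, X) = 756/5 + 72*I/5 (N(D, X) = (-10 + (8 - 4*I)/5)*(-18) = (-10 + (8 - 4*I)*(⅕))*(-18) = (-10 + (8/5 - 4*I/5))*(-18) = (-42/5 - 4*I/5)*(-18) = 756/5 + 72*I/5)
1111281 - N(174, (-3 + F(-1))²) = 1111281 - (756/5 + 72*I/5) = 1111281 + (-756/5 - 72*I/5) = 5555649/5 - 72*I/5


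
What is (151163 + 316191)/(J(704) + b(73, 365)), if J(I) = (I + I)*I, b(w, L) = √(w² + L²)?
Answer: 231628120064/491270369635 - 17058421*√26/491270369635 ≈ 0.47131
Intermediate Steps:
b(w, L) = √(L² + w²)
J(I) = 2*I² (J(I) = (2*I)*I = 2*I²)
(151163 + 316191)/(J(704) + b(73, 365)) = (151163 + 316191)/(2*704² + √(365² + 73²)) = 467354/(2*495616 + √(133225 + 5329)) = 467354/(991232 + √138554) = 467354/(991232 + 73*√26)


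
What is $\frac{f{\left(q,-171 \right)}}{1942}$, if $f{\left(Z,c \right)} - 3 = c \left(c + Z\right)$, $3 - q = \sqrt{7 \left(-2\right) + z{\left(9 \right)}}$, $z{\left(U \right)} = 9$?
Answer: $\frac{28731}{1942} + \frac{171 i \sqrt{5}}{1942} \approx 14.795 + 0.19689 i$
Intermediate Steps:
$q = 3 - i \sqrt{5}$ ($q = 3 - \sqrt{7 \left(-2\right) + 9} = 3 - \sqrt{-14 + 9} = 3 - \sqrt{-5} = 3 - i \sqrt{5} \approx 3.0 - 2.2361 i$)
$f{\left(Z,c \right)} = 3 + c \left(Z + c\right)$ ($f{\left(Z,c \right)} = 3 + c \left(c + Z\right) = 3 + c \left(Z + c\right)$)
$\frac{f{\left(q,-171 \right)}}{1942} = \frac{3 + \left(-171\right)^{2} + \left(3 - i \sqrt{5}\right) \left(-171\right)}{1942} = \left(3 + 29241 - \left(513 - 171 i \sqrt{5}\right)\right) \frac{1}{1942} = \left(28731 + 171 i \sqrt{5}\right) \frac{1}{1942} = \frac{28731}{1942} + \frac{171 i \sqrt{5}}{1942}$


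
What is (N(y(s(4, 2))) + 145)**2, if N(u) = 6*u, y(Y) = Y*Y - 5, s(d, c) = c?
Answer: 19321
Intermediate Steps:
y(Y) = -5 + Y**2 (y(Y) = Y**2 - 5 = -5 + Y**2)
(N(y(s(4, 2))) + 145)**2 = (6*(-5 + 2**2) + 145)**2 = (6*(-5 + 4) + 145)**2 = (6*(-1) + 145)**2 = (-6 + 145)**2 = 139**2 = 19321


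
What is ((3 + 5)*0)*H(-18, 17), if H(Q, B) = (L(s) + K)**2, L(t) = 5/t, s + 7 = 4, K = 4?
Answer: 0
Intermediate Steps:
s = -3 (s = -7 + 4 = -3)
H(Q, B) = 49/9 (H(Q, B) = (5/(-3) + 4)**2 = (5*(-1/3) + 4)**2 = (-5/3 + 4)**2 = (7/3)**2 = 49/9)
((3 + 5)*0)*H(-18, 17) = ((3 + 5)*0)*(49/9) = (8*0)*(49/9) = 0*(49/9) = 0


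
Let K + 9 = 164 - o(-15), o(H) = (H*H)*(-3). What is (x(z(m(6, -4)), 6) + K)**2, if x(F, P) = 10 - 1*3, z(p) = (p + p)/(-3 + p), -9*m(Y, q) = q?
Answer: 700569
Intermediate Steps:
o(H) = -3*H**2 (o(H) = H**2*(-3) = -3*H**2)
m(Y, q) = -q/9
z(p) = 2*p/(-3 + p) (z(p) = (2*p)/(-3 + p) = 2*p/(-3 + p))
x(F, P) = 7 (x(F, P) = 10 - 3 = 7)
K = 830 (K = -9 + (164 - (-3)*(-15)**2) = -9 + (164 - (-3)*225) = -9 + (164 - 1*(-675)) = -9 + (164 + 675) = -9 + 839 = 830)
(x(z(m(6, -4)), 6) + K)**2 = (7 + 830)**2 = 837**2 = 700569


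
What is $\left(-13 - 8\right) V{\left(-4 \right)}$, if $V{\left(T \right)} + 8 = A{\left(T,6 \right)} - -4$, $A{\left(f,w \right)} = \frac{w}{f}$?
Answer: $\frac{231}{2} \approx 115.5$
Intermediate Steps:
$V{\left(T \right)} = -4 + \frac{6}{T}$ ($V{\left(T \right)} = -8 + \left(\frac{6}{T} - -4\right) = -8 + \left(\frac{6}{T} + 4\right) = -8 + \left(4 + \frac{6}{T}\right) = -4 + \frac{6}{T}$)
$\left(-13 - 8\right) V{\left(-4 \right)} = \left(-13 - 8\right) \left(-4 + \frac{6}{-4}\right) = - 21 \left(-4 + 6 \left(- \frac{1}{4}\right)\right) = - 21 \left(-4 - \frac{3}{2}\right) = \left(-21\right) \left(- \frac{11}{2}\right) = \frac{231}{2}$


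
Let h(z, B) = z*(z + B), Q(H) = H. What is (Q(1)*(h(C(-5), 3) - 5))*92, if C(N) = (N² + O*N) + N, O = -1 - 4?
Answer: 198260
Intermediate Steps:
O = -5
C(N) = N² - 4*N (C(N) = (N² - 5*N) + N = N² - 4*N)
h(z, B) = z*(B + z)
(Q(1)*(h(C(-5), 3) - 5))*92 = (1*((-5*(-4 - 5))*(3 - 5*(-4 - 5)) - 5))*92 = (1*((-5*(-9))*(3 - 5*(-9)) - 5))*92 = (1*(45*(3 + 45) - 5))*92 = (1*(45*48 - 5))*92 = (1*(2160 - 5))*92 = (1*2155)*92 = 2155*92 = 198260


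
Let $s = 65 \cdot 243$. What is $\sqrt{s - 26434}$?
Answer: $i \sqrt{10639} \approx 103.15 i$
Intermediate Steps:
$s = 15795$
$\sqrt{s - 26434} = \sqrt{15795 - 26434} = \sqrt{-10639} = i \sqrt{10639}$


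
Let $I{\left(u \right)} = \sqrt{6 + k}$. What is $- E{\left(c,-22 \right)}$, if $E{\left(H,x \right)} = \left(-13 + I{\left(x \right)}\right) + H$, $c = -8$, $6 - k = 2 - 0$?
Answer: $21 - \sqrt{10} \approx 17.838$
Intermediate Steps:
$k = 4$ ($k = 6 - \left(2 - 0\right) = 6 - \left(2 + 0\right) = 6 - 2 = 4$)
$I{\left(u \right)} = \sqrt{10}$ ($I{\left(u \right)} = \sqrt{6 + 4} = \sqrt{10}$)
$E{\left(H,x \right)} = -13 + H + \sqrt{10}$ ($E{\left(H,x \right)} = \left(-13 + \sqrt{10}\right) + H = -13 + H + \sqrt{10}$)
$- E{\left(c,-22 \right)} = - (-13 - 8 + \sqrt{10}) = - (-21 + \sqrt{10}) = 21 - \sqrt{10}$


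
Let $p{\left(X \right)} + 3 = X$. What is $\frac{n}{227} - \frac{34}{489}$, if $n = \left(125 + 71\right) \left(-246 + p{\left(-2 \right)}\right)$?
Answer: $- \frac{24064562}{111003} \approx -216.79$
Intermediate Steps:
$p{\left(X \right)} = -3 + X$
$n = -49196$ ($n = \left(125 + 71\right) \left(-246 - 5\right) = 196 \left(-246 - 5\right) = 196 \left(-251\right) = -49196$)
$\frac{n}{227} - \frac{34}{489} = - \frac{49196}{227} - \frac{34}{489} = - \frac{24064562}{111003}$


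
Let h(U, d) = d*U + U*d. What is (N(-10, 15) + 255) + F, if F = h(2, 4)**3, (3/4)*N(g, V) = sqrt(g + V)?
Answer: 4351 + 4*sqrt(5)/3 ≈ 4354.0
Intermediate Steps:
h(U, d) = 2*U*d (h(U, d) = U*d + U*d = 2*U*d)
N(g, V) = 4*sqrt(V + g)/3 (N(g, V) = 4*sqrt(g + V)/3 = 4*sqrt(V + g)/3)
F = 4096 (F = (2*2*4)**3 = 16**3 = 4096)
(N(-10, 15) + 255) + F = (4*sqrt(15 - 10)/3 + 255) + 4096 = (4*sqrt(5)/3 + 255) + 4096 = (255 + 4*sqrt(5)/3) + 4096 = 4351 + 4*sqrt(5)/3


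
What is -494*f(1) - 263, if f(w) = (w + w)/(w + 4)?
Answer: -2303/5 ≈ -460.60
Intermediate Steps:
f(w) = 2*w/(4 + w) (f(w) = (2*w)/(4 + w) = 2*w/(4 + w))
-494*f(1) - 263 = -988/(4 + 1) - 263 = -988/5 - 263 = -2303/5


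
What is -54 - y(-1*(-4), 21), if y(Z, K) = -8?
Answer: -46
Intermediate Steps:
-54 - y(-1*(-4), 21) = -54 - 1*(-8) = -54 + 8 = -46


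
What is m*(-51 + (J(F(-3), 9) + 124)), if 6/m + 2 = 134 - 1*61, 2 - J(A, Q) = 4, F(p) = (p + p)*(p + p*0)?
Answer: 6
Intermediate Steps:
F(p) = 2*p² (F(p) = (2*p)*(p + 0) = (2*p)*p = 2*p²)
J(A, Q) = -2 (J(A, Q) = 2 - 1*4 = 2 - 4 = -2)
m = 6/71 (m = 6/(-2 + (134 - 1*61)) = 6/(-2 + (134 - 61)) = 6/(-2 + 73) = 6/71 ≈ 0.084507)
m*(-51 + (J(F(-3), 9) + 124)) = 6*(-51 + (-2 + 124))/71 = 6*(-51 + 122)/71 = (6/71)*71 = 6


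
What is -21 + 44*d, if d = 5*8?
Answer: 1739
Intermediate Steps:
d = 40
-21 + 44*d = -21 + 44*40 = -21 + 1760 = 1739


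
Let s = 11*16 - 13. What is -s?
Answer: -163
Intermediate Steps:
s = 163 (s = 176 - 13 = 163)
-s = -1*163 = -163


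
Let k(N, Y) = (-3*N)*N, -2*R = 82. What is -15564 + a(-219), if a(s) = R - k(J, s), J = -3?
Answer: -15578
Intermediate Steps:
R = -41 (R = -½*82 = -41)
k(N, Y) = -3*N²
a(s) = -14 (a(s) = -41 - (-3)*(-3)² = -41 - (-3)*9 = -41 - 1*(-27) = -41 + 27 = -14)
-15564 + a(-219) = -15564 - 14 = -15578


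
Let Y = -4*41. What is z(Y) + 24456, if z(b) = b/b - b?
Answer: 24621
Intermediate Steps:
Y = -164
z(b) = 1 - b
z(Y) + 24456 = (1 - 1*(-164)) + 24456 = (1 + 164) + 24456 = 165 + 24456 = 24621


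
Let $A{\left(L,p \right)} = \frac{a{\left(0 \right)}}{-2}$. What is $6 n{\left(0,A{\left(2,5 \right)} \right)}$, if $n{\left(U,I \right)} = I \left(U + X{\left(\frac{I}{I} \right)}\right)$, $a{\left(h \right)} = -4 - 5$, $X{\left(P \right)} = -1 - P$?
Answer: $-54$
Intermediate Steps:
$a{\left(h \right)} = -9$ ($a{\left(h \right)} = -4 - 5 = -9$)
$A{\left(L,p \right)} = \frac{9}{2}$ ($A{\left(L,p \right)} = - \frac{9}{-2} = \left(-9\right) \left(- \frac{1}{2}\right) = \frac{9}{2}$)
$n{\left(U,I \right)} = I \left(-2 + U\right)$ ($n{\left(U,I \right)} = I \left(U - \left(1 + \frac{I}{I}\right)\right) = I \left(U - 2\right) = I \left(-2 + U\right)$)
$6 n{\left(0,A{\left(2,5 \right)} \right)} = 6 \frac{9 \left(-2 + 0\right)}{2} = 6 \cdot \frac{9}{2} \left(-2\right) = 6 \left(-9\right) = -54$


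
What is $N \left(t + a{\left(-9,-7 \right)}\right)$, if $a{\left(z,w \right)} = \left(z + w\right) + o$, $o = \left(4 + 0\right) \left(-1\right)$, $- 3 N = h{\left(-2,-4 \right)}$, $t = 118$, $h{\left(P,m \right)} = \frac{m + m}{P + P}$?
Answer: $- \frac{196}{3} \approx -65.333$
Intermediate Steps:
$h{\left(P,m \right)} = \frac{m}{P}$ ($h{\left(P,m \right)} = \frac{2 m}{2 P} = 2 m \frac{1}{2 P} = \frac{m}{P}$)
$N = - \frac{2}{3}$ ($N = - \frac{\left(-4\right) \frac{1}{-2}}{3} = - \frac{\left(-4\right) \left(- \frac{1}{2}\right)}{3} = \left(- \frac{1}{3}\right) 2 = - \frac{2}{3} \approx -0.66667$)
$o = -4$ ($o = 4 \left(-1\right) = -4$)
$a{\left(z,w \right)} = -4 + w + z$ ($a{\left(z,w \right)} = \left(z + w\right) - 4 = \left(w + z\right) - 4 = -4 + w + z$)
$N \left(t + a{\left(-9,-7 \right)}\right) = - \frac{2 \left(118 - 20\right)}{3} = \left(- \frac{2}{3}\right) 98 = - \frac{196}{3}$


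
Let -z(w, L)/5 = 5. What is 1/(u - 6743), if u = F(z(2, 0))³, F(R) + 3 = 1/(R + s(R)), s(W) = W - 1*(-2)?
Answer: -110592/748770481 ≈ -0.00014770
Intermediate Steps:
s(W) = 2 + W (s(W) = W + 2 = 2 + W)
z(w, L) = -25 (z(w, L) = -5*5 = -25)
F(R) = -3 + 1/(2 + 2*R) (F(R) = -3 + 1/(R + (2 + R)) = -3 + 1/(2 + 2*R))
u = -3048625/110592 (u = ((-5 - 6*(-25))/(2*(1 - 25)))³ = ((½)*(-5 + 150)/(-24))³ = ((½)*(-1/24)*145)³ = (-145/48)³ = -3048625/110592 ≈ -27.566)
1/(u - 6743) = 1/(-3048625/110592 - 6743) = 1/(-748770481/110592) = -110592/748770481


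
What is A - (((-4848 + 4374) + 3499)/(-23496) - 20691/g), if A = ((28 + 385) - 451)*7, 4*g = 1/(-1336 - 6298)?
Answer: -1349568891037/2136 ≈ -6.3182e+8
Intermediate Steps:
g = -1/30536 (g = 1/(4*(-1336 - 6298)) = (¼)/(-7634) = (¼)*(-1/7634) = -1/30536 ≈ -3.2748e-5)
A = -266 (A = (413 - 451)*7 = -38*7 = -266)
A - (((-4848 + 4374) + 3499)/(-23496) - 20691/g) = -266 - (((-4848 + 4374) + 3499)/(-23496) - 20691/(-1/30536)) = -266 - ((-474 + 3499)*(-1/23496) - 20691*(-30536)) = -266 - (3025*(-1/23496) + 631820376) = -266 - (-275/2136 + 631820376) = -266 - 1*1349568322861/2136 = -266 - 1349568322861/2136 = -1349568891037/2136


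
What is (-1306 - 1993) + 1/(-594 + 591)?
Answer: -9898/3 ≈ -3299.3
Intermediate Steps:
(-1306 - 1993) + 1/(-594 + 591) = -3299 + 1/(-3) = -3299 - ⅓ = -9898/3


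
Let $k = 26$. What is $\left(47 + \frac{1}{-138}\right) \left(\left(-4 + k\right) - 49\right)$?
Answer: $- \frac{58365}{46} \approx -1268.8$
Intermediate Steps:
$\left(47 + \frac{1}{-138}\right) \left(\left(-4 + k\right) - 49\right) = \left(47 + \frac{1}{-138}\right) \left(\left(-4 + 26\right) - 49\right) = \left(47 - \frac{1}{138}\right) \left(22 - 49\right) = \frac{6485}{138} \left(-27\right) = - \frac{58365}{46}$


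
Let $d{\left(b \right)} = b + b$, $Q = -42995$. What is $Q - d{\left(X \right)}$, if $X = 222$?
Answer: $-43439$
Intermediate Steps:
$d{\left(b \right)} = 2 b$
$Q - d{\left(X \right)} = -42995 - 2 \cdot 222 = -42995 - 444 = -43439$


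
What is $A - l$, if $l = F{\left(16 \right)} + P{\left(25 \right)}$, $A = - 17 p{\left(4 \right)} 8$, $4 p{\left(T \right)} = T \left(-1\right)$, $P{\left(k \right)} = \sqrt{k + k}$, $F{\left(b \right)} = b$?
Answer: $120 - 5 \sqrt{2} \approx 112.93$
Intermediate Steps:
$P{\left(k \right)} = \sqrt{2} \sqrt{k}$ ($P{\left(k \right)} = \sqrt{2 k} = \sqrt{2} \sqrt{k}$)
$p{\left(T \right)} = - \frac{T}{4}$ ($p{\left(T \right)} = \frac{T \left(-1\right)}{4} = \frac{\left(-1\right) T}{4} = - \frac{T}{4}$)
$A = 136$ ($A = - 17 \left(\left(- \frac{1}{4}\right) 4\right) 8 = \left(-17\right) \left(-1\right) 8 = 17 \cdot 8 = 136$)
$l = 16 + 5 \sqrt{2}$ ($l = 16 + \sqrt{2} \sqrt{25} = 16 + \sqrt{2} \cdot 5 = 16 + 5 \sqrt{2} \approx 23.071$)
$A - l = 136 - \left(16 + 5 \sqrt{2}\right) = 120 - 5 \sqrt{2}$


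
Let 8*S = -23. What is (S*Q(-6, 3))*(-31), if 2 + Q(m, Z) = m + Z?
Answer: -3565/8 ≈ -445.63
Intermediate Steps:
S = -23/8 (S = (⅛)*(-23) = -23/8 ≈ -2.8750)
Q(m, Z) = -2 + Z + m (Q(m, Z) = -2 + (m + Z) = -2 + (Z + m) = -2 + Z + m)
(S*Q(-6, 3))*(-31) = -23*(-2 + 3 - 6)/8*(-31) = -23/8*(-5)*(-31) = (115/8)*(-31) = -3565/8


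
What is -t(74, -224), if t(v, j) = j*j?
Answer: -50176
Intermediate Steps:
t(v, j) = j**2
-t(74, -224) = -1*(-224)**2 = -1*50176 = -50176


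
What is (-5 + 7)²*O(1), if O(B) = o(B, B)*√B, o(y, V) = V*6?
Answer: 24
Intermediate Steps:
o(y, V) = 6*V
O(B) = 6*B^(3/2) (O(B) = (6*B)*√B = 6*B^(3/2))
(-5 + 7)²*O(1) = (-5 + 7)²*(6*1^(3/2)) = 2²*(6*1) = 4*6 = 24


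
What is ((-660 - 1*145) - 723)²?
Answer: 2334784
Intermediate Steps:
((-660 - 1*145) - 723)² = ((-660 - 145) - 723)² = (-805 - 723)² = (-1528)² = 2334784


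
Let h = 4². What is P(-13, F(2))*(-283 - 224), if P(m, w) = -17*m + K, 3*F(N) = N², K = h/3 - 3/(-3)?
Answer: -115258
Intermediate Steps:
h = 16
K = 19/3 (K = 16/3 - 3/(-3) = 16*(⅓) - 3*(-⅓) = 16/3 + 1 = 19/3 ≈ 6.3333)
F(N) = N²/3
P(m, w) = 19/3 - 17*m (P(m, w) = -17*m + 19/3 = 19/3 - 17*m)
P(-13, F(2))*(-283 - 224) = (19/3 - 17*(-13))*(-283 - 224) = (19/3 + 221)*(-507) = (682/3)*(-507) = -115258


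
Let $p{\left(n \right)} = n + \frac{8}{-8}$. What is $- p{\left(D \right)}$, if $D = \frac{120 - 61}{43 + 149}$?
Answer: $\frac{133}{192} \approx 0.69271$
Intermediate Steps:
$D = \frac{59}{192} \approx 0.30729$
$p{\left(n \right)} = -1 + n$ ($p{\left(n \right)} = n + 8 \left(- \frac{1}{8}\right) = n - 1 = -1 + n$)
$- p{\left(D \right)} = - (-1 + \frac{59}{192}) = \left(-1\right) \left(- \frac{133}{192}\right) = \frac{133}{192}$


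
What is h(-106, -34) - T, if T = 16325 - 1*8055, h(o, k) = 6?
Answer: -8264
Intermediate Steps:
T = 8270 (T = 16325 - 8055 = 8270)
h(-106, -34) - T = 6 - 1*8270 = 6 - 8270 = -8264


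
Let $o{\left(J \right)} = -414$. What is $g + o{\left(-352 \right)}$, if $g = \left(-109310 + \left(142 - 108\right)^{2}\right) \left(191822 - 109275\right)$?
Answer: $-8927788652$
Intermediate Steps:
$g = -8927788238$ ($g = \left(-109310 + 34^{2}\right) 82547 = \left(-109310 + 1156\right) 82547 = \left(-108154\right) 82547 = -8927788238$)
$g + o{\left(-352 \right)} = -8927788238 - 414 = -8927788652$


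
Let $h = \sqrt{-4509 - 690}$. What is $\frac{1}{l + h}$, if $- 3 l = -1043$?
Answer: $\frac{3129}{1134640} - \frac{9 i \sqrt{5199}}{1134640} \approx 0.0027577 - 0.00057193 i$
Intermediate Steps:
$l = \frac{1043}{3}$ ($l = \left(- \frac{1}{3}\right) \left(-1043\right) = \frac{1043}{3} \approx 347.67$)
$h = i \sqrt{5199}$ ($h = \sqrt{-5199} = i \sqrt{5199} \approx 72.104 i$)
$\frac{1}{l + h} = \frac{1}{\frac{1043}{3} + i \sqrt{5199}}$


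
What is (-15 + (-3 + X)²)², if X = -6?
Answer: 4356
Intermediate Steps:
(-15 + (-3 + X)²)² = (-15 + (-3 - 6)²)² = (-15 + (-9)²)² = (-15 + 81)² = 66² = 4356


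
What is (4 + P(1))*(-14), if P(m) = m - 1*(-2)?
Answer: -98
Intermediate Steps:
P(m) = 2 + m (P(m) = m + 2 = 2 + m)
(4 + P(1))*(-14) = (4 + (2 + 1))*(-14) = (4 + 3)*(-14) = 7*(-14) = -98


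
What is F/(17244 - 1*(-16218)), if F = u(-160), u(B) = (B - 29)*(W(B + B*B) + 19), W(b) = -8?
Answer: -21/338 ≈ -0.062130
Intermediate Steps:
u(B) = -319 + 11*B (u(B) = (B - 29)*(-8 + 19) = (-29 + B)*11 = -319 + 11*B)
F = -2079 (F = -319 + 11*(-160) = -319 - 1760 = -2079)
F/(17244 - 1*(-16218)) = -2079/(17244 - 1*(-16218)) = -2079/(17244 + 16218) = -2079/33462 = -2079*1/33462 = -21/338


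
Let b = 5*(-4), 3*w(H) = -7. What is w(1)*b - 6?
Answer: 122/3 ≈ 40.667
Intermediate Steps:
w(H) = -7/3 (w(H) = (⅓)*(-7) = -7/3)
b = -20
w(1)*b - 6 = -7/3*(-20) - 6 = 140/3 - 6 = 122/3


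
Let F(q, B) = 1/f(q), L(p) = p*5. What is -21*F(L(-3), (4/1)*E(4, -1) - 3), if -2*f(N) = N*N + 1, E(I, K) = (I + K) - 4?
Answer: 21/113 ≈ 0.18584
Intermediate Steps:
E(I, K) = -4 + I + K
f(N) = -½ - N²/2 (f(N) = -(N*N + 1)/2 = -(N² + 1)/2 = -(1 + N²)/2 = -½ - N²/2)
L(p) = 5*p
F(q, B) = 1/(-½ - q²/2)
-21*F(L(-3), (4/1)*E(4, -1) - 3) = -(-42)/(1 + (5*(-3))²) = -(-42)/(1 + (-15)²) = -(-42)/(1 + 225) = -(-42)/226 = -21*(-1/113) = 21/113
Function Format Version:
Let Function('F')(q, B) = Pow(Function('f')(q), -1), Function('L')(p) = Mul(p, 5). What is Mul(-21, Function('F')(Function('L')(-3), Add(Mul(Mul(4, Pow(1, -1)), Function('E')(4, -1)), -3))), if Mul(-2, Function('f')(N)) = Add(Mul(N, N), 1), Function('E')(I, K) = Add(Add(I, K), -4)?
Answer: Rational(21, 113) ≈ 0.18584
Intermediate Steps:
Function('E')(I, K) = Add(-4, I, K)
Function('f')(N) = Add(Rational(-1, 2), Mul(Rational(-1, 2), Pow(N, 2))) (Function('f')(N) = Mul(Rational(-1, 2), Add(Mul(N, N), 1)) = Mul(Rational(-1, 2), Add(Pow(N, 2), 1)) = Mul(Rational(-1, 2), Add(1, Pow(N, 2))) = Add(Rational(-1, 2), Mul(Rational(-1, 2), Pow(N, 2))))
Function('L')(p) = Mul(5, p)
Function('F')(q, B) = Pow(Add(Rational(-1, 2), Mul(Rational(-1, 2), Pow(q, 2))), -1)
Mul(-21, Function('F')(Function('L')(-3), Add(Mul(Mul(4, Pow(1, -1)), Function('E')(4, -1)), -3))) = Mul(-21, Mul(-2, Pow(Add(1, Pow(Mul(5, -3), 2)), -1))) = Mul(-21, Mul(-2, Pow(Add(1, Pow(-15, 2)), -1))) = Mul(-21, Mul(-2, Pow(Add(1, 225), -1))) = Mul(-21, Mul(-2, Pow(226, -1))) = Mul(-21, Mul(-2, Rational(1, 226))) = Mul(-21, Rational(-1, 113)) = Rational(21, 113)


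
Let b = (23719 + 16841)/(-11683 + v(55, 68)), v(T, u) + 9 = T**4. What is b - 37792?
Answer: -115126171792/3046311 ≈ -37792.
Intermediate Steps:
v(T, u) = -9 + T**4
b = 13520/3046311 (b = (23719 + 16841)/(-11683 + (-9 + 55**4)) = 40560/(-11683 + (-9 + 9150625)) = 40560/(-11683 + 9150616) = 40560/9138933 = 40560*(1/9138933) = 13520/3046311 ≈ 0.0044382)
b - 37792 = 13520/3046311 - 37792 = -115126171792/3046311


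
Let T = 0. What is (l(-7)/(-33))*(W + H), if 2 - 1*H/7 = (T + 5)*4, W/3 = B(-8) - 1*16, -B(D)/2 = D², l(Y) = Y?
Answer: -1302/11 ≈ -118.36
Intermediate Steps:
B(D) = -2*D²
W = -432 (W = 3*(-2*(-8)² - 1*16) = 3*(-2*64 - 16) = 3*(-128 - 16) = 3*(-144) = -432)
H = -126 (H = 14 - 7*(0 + 5)*4 = 14 - 35*4 = 14 - 7*20 = 14 - 140 = -126)
(l(-7)/(-33))*(W + H) = (-7/(-33))*(-432 - 126) = -7*(-1/33)*(-558) = (7/33)*(-558) = -1302/11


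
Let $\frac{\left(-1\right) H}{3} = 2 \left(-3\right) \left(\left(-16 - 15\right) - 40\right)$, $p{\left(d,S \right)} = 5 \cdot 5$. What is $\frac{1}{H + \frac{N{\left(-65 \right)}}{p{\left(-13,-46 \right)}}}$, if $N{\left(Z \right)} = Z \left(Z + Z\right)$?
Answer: $- \frac{1}{940} \approx -0.0010638$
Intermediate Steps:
$p{\left(d,S \right)} = 25$
$N{\left(Z \right)} = 2 Z^{2}$ ($N{\left(Z \right)} = Z 2 Z = 2 Z^{2}$)
$H = -1278$ ($H = - 3 \cdot 2 \left(-3\right) \left(\left(-16 - 15\right) - 40\right) = - 3 \left(- 6 \left(-31 - 40\right)\right) = - 3 \left(\left(-6\right) \left(-71\right)\right) = \left(-3\right) 426 = -1278$)
$\frac{1}{H + \frac{N{\left(-65 \right)}}{p{\left(-13,-46 \right)}}} = \frac{1}{-1278 + \frac{2 \left(-65\right)^{2}}{25}} = \frac{1}{-1278 + 2 \cdot 4225 \cdot \frac{1}{25}} = \frac{1}{-1278 + 8450 \cdot \frac{1}{25}} = \frac{1}{-1278 + 338} = \frac{1}{-940} = - \frac{1}{940}$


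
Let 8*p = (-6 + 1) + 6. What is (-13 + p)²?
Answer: 10609/64 ≈ 165.77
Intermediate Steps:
p = ⅛ (p = ((-6 + 1) + 6)/8 = (-5 + 6)/8 = (⅛)*1 = ⅛ ≈ 0.12500)
(-13 + p)² = (-13 + ⅛)² = (-103/8)² = 10609/64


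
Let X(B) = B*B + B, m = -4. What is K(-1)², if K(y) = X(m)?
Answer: 144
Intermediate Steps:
X(B) = B + B² (X(B) = B² + B = B + B²)
K(y) = 12 (K(y) = -4*(1 - 4) = -4*(-3) = 12)
K(-1)² = 12² = 144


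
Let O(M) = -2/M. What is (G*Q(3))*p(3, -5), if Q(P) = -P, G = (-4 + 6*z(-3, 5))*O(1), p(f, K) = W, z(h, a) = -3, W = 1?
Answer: -132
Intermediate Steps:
p(f, K) = 1
G = 44 (G = (-4 + 6*(-3))*(-2/1) = (-4 - 18)*(-2*1) = -22*(-2) = 44)
(G*Q(3))*p(3, -5) = (44*(-1*3))*1 = (44*(-3))*1 = -132*1 = -132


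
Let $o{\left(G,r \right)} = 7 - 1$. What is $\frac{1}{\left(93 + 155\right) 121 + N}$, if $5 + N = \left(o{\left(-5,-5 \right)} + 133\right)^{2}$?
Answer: $\frac{1}{49324} \approx 2.0274 \cdot 10^{-5}$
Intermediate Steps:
$o{\left(G,r \right)} = 6$ ($o{\left(G,r \right)} = 7 - 1 = 6$)
$N = 19316$ ($N = -5 + \left(6 + 133\right)^{2} = -5 + 139^{2} = -5 + 19321 = 19316$)
$\frac{1}{\left(93 + 155\right) 121 + N} = \frac{1}{\left(93 + 155\right) 121 + 19316} = \frac{1}{248 \cdot 121 + 19316} = \frac{1}{30008 + 19316} = \frac{1}{49324}$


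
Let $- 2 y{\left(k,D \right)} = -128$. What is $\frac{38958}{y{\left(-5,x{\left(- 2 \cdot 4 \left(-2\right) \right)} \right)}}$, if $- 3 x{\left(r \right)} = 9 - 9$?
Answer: $\frac{19479}{32} \approx 608.72$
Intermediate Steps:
$x{\left(r \right)} = 0$ ($x{\left(r \right)} = - \frac{9 - 9}{3} = \left(- \frac{1}{3}\right) 0 = 0$)
$y{\left(k,D \right)} = 64$ ($y{\left(k,D \right)} = \left(- \frac{1}{2}\right) \left(-128\right) = 64$)
$\frac{38958}{y{\left(-5,x{\left(- 2 \cdot 4 \left(-2\right) \right)} \right)}} = \frac{38958}{64} = 38958 \cdot \frac{1}{64} = \frac{19479}{32}$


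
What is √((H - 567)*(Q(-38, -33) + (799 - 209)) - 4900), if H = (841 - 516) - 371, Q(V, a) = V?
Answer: 2*I*√85819 ≈ 585.9*I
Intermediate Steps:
H = -46 (H = 325 - 371 = -46)
√((H - 567)*(Q(-38, -33) + (799 - 209)) - 4900) = √((-46 - 567)*(-38 + (799 - 209)) - 4900) = √(-613*(-38 + 590) - 4900) = √(-613*552 - 4900) = √(-338376 - 4900) = √(-343276) = 2*I*√85819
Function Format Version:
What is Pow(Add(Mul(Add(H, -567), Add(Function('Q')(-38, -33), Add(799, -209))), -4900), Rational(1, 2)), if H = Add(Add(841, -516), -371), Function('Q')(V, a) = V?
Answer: Mul(2, I, Pow(85819, Rational(1, 2))) ≈ Mul(585.90, I)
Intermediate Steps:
H = -46 (H = Add(325, -371) = -46)
Pow(Add(Mul(Add(H, -567), Add(Function('Q')(-38, -33), Add(799, -209))), -4900), Rational(1, 2)) = Pow(Add(Mul(Add(-46, -567), Add(-38, Add(799, -209))), -4900), Rational(1, 2)) = Pow(Add(Mul(-613, Add(-38, 590)), -4900), Rational(1, 2)) = Pow(Add(Mul(-613, 552), -4900), Rational(1, 2)) = Pow(Add(-338376, -4900), Rational(1, 2)) = Pow(-343276, Rational(1, 2)) = Mul(2, I, Pow(85819, Rational(1, 2)))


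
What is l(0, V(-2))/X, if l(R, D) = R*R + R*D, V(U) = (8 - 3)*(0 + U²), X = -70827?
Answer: 0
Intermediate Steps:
V(U) = 5*U²
l(R, D) = R² + D*R
l(0, V(-2))/X = (0*(5*(-2)² + 0))/(-70827) = (0*(5*4 + 0))*(-1/70827) = (0*(20 + 0))*(-1/70827) = (0*20)*(-1/70827) = 0*(-1/70827) = 0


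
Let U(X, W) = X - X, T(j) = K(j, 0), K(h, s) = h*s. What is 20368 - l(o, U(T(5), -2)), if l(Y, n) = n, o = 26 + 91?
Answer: 20368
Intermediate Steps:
T(j) = 0 (T(j) = j*0 = 0)
U(X, W) = 0
o = 117
20368 - l(o, U(T(5), -2)) = 20368 - 1*0 = 20368 + 0 = 20368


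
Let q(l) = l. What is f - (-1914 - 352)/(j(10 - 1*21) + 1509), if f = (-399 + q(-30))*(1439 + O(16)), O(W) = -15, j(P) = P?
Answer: -457559971/749 ≈ -6.1089e+5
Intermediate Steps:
f = -610896 (f = (-399 - 30)*(1439 - 15) = -429*1424 = -610896)
f - (-1914 - 352)/(j(10 - 1*21) + 1509) = -610896 - (-1914 - 352)/((10 - 1*21) + 1509) = -610896 - (-2266)/((10 - 21) + 1509) = -610896 - (-2266)/(-11 + 1509) = -610896 - (-2266)/1498 = -610896 - 1*(-1133/749) = -610896 + 1133/749 = -457559971/749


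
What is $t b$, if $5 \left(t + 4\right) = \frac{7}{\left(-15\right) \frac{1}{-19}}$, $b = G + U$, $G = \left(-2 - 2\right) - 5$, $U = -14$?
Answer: $\frac{3841}{75} \approx 51.213$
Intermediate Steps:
$G = -9$ ($G = -4 - 5 = -9$)
$b = -23$ ($b = -9 - 14 = -23$)
$t = - \frac{167}{75}$ ($t = -4 + \frac{7 \frac{1}{\left(-15\right) \frac{1}{-19}}}{5} = -4 + \frac{7 \frac{1}{\left(-15\right) \left(- \frac{1}{19}\right)}}{5} = -4 + \frac{7 \frac{1}{\frac{15}{19}}}{5} = -4 + \frac{7 \cdot \frac{19}{15}}{5} = -4 + \frac{1}{5} \cdot \frac{133}{15} = -4 + \frac{133}{75} = - \frac{167}{75} \approx -2.2267$)
$t b = \left(- \frac{167}{75}\right) \left(-23\right) = \frac{3841}{75}$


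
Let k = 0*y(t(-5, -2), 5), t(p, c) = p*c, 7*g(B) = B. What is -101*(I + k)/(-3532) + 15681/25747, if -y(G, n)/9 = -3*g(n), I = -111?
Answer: -233264325/90938404 ≈ -2.5651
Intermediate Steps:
g(B) = B/7
t(p, c) = c*p
y(G, n) = 27*n/7 (y(G, n) = -(-27)*n/7 = 27*n/7)
k = 0 (k = 0*((27/7)*5) = 0*(135/7) = 0)
-101*(I + k)/(-3532) + 15681/25747 = -101*(-111 + 0)/(-3532) + 15681/25747 = -101*(-111)*(-1/3532) + 15681*(1/25747) = 11211*(-1/3532) + 15681/25747 = -11211/3532 + 15681/25747 = -233264325/90938404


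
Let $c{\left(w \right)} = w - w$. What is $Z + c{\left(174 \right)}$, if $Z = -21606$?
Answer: $-21606$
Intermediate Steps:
$c{\left(w \right)} = 0$
$Z + c{\left(174 \right)} = -21606 + 0 = -21606$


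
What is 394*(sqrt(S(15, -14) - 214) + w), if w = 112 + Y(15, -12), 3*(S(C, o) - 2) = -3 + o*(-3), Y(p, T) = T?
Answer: 39400 + 394*I*sqrt(199) ≈ 39400.0 + 5558.1*I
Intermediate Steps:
S(C, o) = 1 - o (S(C, o) = 2 + (-3 + o*(-3))/3 = 2 + (-3 - 3*o)/3 = 2 + (-1 - o) = 1 - o)
w = 100 (w = 112 - 12 = 100)
394*(sqrt(S(15, -14) - 214) + w) = 394*(sqrt((1 - 1*(-14)) - 214) + 100) = 394*(sqrt((1 + 14) - 214) + 100) = 394*(sqrt(15 - 214) + 100) = 394*(sqrt(-199) + 100) = 394*(I*sqrt(199) + 100) = 394*(100 + I*sqrt(199)) = 39400 + 394*I*sqrt(199)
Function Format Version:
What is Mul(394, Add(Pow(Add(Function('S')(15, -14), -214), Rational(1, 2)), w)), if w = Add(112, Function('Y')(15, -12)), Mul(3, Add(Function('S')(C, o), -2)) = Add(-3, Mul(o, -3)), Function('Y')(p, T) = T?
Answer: Add(39400, Mul(394, I, Pow(199, Rational(1, 2)))) ≈ Add(39400., Mul(5558.1, I))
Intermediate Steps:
Function('S')(C, o) = Add(1, Mul(-1, o)) (Function('S')(C, o) = Add(2, Mul(Rational(1, 3), Add(-3, Mul(o, -3)))) = Add(2, Mul(Rational(1, 3), Add(-3, Mul(-3, o)))) = Add(2, Add(-1, Mul(-1, o))) = Add(1, Mul(-1, o)))
w = 100 (w = Add(112, -12) = 100)
Mul(394, Add(Pow(Add(Function('S')(15, -14), -214), Rational(1, 2)), w)) = Mul(394, Add(Pow(Add(Add(1, Mul(-1, -14)), -214), Rational(1, 2)), 100)) = Mul(394, Add(Pow(Add(Add(1, 14), -214), Rational(1, 2)), 100)) = Mul(394, Add(Pow(Add(15, -214), Rational(1, 2)), 100)) = Mul(394, Add(Pow(-199, Rational(1, 2)), 100)) = Mul(394, Add(Mul(I, Pow(199, Rational(1, 2))), 100)) = Mul(394, Add(100, Mul(I, Pow(199, Rational(1, 2))))) = Add(39400, Mul(394, I, Pow(199, Rational(1, 2))))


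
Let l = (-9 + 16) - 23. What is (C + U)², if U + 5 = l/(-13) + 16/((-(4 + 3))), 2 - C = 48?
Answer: 22439169/8281 ≈ 2709.7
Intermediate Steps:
l = -16 (l = 7 - 23 = -16)
C = -46 (C = 2 - 1*48 = 2 - 48 = -46)
U = -551/91 (U = -5 + (-16/(-13) + 16/((-(4 + 3)))) = -5 + (-16*(-1/13) + 16/((-1*7))) = -5 + (16/13 + 16/(-7)) = -5 + (16/13 + 16*(-⅐)) = -5 + (16/13 - 16/7) = -5 - 96/91 = -551/91 ≈ -6.0549)
(C + U)² = (-46 - 551/91)² = (-4737/91)² = 22439169/8281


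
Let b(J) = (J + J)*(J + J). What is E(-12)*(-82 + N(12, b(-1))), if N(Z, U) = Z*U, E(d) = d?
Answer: 408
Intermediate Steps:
b(J) = 4*J**2 (b(J) = (2*J)*(2*J) = 4*J**2)
N(Z, U) = U*Z
E(-12)*(-82 + N(12, b(-1))) = -12*(-82 + (4*(-1)**2)*12) = -12*(-82 + (4*1)*12) = -12*(-82 + 4*12) = -12*(-82 + 48) = -12*(-34) = 408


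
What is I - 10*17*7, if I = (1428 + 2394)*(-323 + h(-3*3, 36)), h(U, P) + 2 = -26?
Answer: -1342712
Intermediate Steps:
h(U, P) = -28 (h(U, P) = -2 - 26 = -28)
I = -1341522 (I = (1428 + 2394)*(-323 - 28) = 3822*(-351) = -1341522)
I - 10*17*7 = -1341522 - 10*17*7 = -1341522 - 170*7 = -1341522 - 1190 = -1342712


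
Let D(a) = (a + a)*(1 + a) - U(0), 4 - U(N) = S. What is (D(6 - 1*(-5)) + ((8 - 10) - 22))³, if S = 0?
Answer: 13144256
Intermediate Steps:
U(N) = 4 (U(N) = 4 - 1*0 = 4 + 0 = 4)
D(a) = -4 + 2*a*(1 + a) (D(a) = (a + a)*(1 + a) - 1*4 = (2*a)*(1 + a) - 4 = 2*a*(1 + a) - 4 = -4 + 2*a*(1 + a))
(D(6 - 1*(-5)) + ((8 - 10) - 22))³ = ((-4 + 2*(6 - 1*(-5)) + 2*(6 - 1*(-5))²) + ((8 - 10) - 22))³ = ((-4 + 2*(6 + 5) + 2*(6 + 5)²) + (-2 - 22))³ = ((-4 + 2*11 + 2*11²) - 24)³ = ((-4 + 22 + 2*121) - 24)³ = ((-4 + 22 + 242) - 24)³ = (260 - 24)³ = 236³ = 13144256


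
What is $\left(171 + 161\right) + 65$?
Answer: $397$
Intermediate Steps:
$\left(171 + 161\right) + 65 = 332 + 65 = 397$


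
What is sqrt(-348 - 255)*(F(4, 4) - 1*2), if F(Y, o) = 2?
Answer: 0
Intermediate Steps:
sqrt(-348 - 255)*(F(4, 4) - 1*2) = sqrt(-348 - 255)*(2 - 1*2) = sqrt(-603)*(2 - 2) = (3*I*sqrt(67))*0 = 0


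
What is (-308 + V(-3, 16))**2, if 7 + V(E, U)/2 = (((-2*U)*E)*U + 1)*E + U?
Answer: 90478144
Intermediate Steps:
V(E, U) = -14 + 2*U + 2*E*(1 - 2*E*U**2) (V(E, U) = -14 + 2*((((-2*U)*E)*U + 1)*E + U) = -14 + 2*(((-2*E*U)*U + 1)*E + U) = -14 + 2*((-2*E*U**2 + 1)*E + U) = -14 + 2*((1 - 2*E*U**2)*E + U) = -14 + 2*(E*(1 - 2*E*U**2) + U) = -14 + 2*(U + E*(1 - 2*E*U**2)) = -14 + (2*U + 2*E*(1 - 2*E*U**2)) = -14 + 2*U + 2*E*(1 - 2*E*U**2))
(-308 + V(-3, 16))**2 = (-308 + (-14 + 2*(-3) + 2*16 - 4*(-3)**2*16**2))**2 = (-308 + (-14 - 6 + 32 - 4*9*256))**2 = (-308 + (-14 - 6 + 32 - 9216))**2 = (-308 - 9204)**2 = (-9512)**2 = 90478144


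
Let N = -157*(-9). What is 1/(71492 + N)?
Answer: 1/72905 ≈ 1.3716e-5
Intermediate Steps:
N = 1413
1/(71492 + N) = 1/(71492 + 1413) = 1/72905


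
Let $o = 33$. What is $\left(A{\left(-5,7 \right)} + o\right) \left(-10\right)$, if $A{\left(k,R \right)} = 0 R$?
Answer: $-330$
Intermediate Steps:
$A{\left(k,R \right)} = 0$
$\left(A{\left(-5,7 \right)} + o\right) \left(-10\right) = \left(0 + 33\right) \left(-10\right) = 33 \left(-10\right) = -330$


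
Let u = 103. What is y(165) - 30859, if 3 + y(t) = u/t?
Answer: -5092127/165 ≈ -30861.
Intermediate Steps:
y(t) = -3 + 103/t
y(165) - 30859 = (-3 + 103/165) - 30859 = -392/165 - 30859 = -5092127/165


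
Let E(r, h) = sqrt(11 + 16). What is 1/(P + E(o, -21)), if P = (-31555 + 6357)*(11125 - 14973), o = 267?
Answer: 96961904/9401610827305189 - 3*sqrt(3)/9401610827305189 ≈ 1.0313e-8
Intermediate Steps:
E(r, h) = 3*sqrt(3) (E(r, h) = sqrt(27) = 3*sqrt(3))
P = 96961904 (P = -25198*(-3848) = 96961904)
1/(P + E(o, -21)) = 1/(96961904 + 3*sqrt(3))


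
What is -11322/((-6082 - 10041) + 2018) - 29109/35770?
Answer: -159843/14415310 ≈ -0.011088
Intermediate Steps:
-11322/((-6082 - 10041) + 2018) - 29109/35770 = -11322/(-16123 + 2018) - 29109*1/35770 = -11322/(-14105) - 29109/35770 = -11322*(-1/14105) - 29109/35770 = 11322/14105 - 29109/35770 = -159843/14415310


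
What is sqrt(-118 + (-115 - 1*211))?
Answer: 2*I*sqrt(111) ≈ 21.071*I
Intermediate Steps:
sqrt(-118 + (-115 - 1*211)) = sqrt(-118 + (-115 - 211)) = sqrt(-118 - 326) = sqrt(-444) = 2*I*sqrt(111)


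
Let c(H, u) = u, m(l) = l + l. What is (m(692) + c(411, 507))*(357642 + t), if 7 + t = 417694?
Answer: 1466147139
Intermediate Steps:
m(l) = 2*l
t = 417687 (t = -7 + 417694 = 417687)
(m(692) + c(411, 507))*(357642 + t) = (2*692 + 507)*(357642 + 417687) = (1384 + 507)*775329 = 1891*775329 = 1466147139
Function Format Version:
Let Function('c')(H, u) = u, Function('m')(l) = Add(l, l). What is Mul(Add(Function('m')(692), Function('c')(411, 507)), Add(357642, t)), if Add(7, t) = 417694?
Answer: 1466147139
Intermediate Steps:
Function('m')(l) = Mul(2, l)
t = 417687 (t = Add(-7, 417694) = 417687)
Mul(Add(Function('m')(692), Function('c')(411, 507)), Add(357642, t)) = Mul(Add(Mul(2, 692), 507), Add(357642, 417687)) = Mul(Add(1384, 507), 775329) = Mul(1891, 775329) = 1466147139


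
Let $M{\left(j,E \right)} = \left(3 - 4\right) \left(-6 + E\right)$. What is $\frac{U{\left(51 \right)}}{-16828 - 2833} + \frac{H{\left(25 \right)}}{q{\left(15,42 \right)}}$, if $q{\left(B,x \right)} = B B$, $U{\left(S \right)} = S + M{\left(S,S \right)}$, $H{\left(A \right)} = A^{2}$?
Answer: $\frac{491471}{176949} \approx 2.7775$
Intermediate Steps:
$M{\left(j,E \right)} = 6 - E$ ($M{\left(j,E \right)} = - (-6 + E) = 6 - E$)
$U{\left(S \right)} = 6$ ($U{\left(S \right)} = S - \left(-6 + S\right) = 6$)
$q{\left(B,x \right)} = B^{2}$
$\frac{U{\left(51 \right)}}{-16828 - 2833} + \frac{H{\left(25 \right)}}{q{\left(15,42 \right)}} = \frac{6}{-16828 - 2833} + \frac{25^{2}}{15^{2}} = \frac{6}{-16828 - 2833} + \frac{625}{225} = \frac{6}{-19661} + 625 \cdot \frac{1}{225} = 6 \left(- \frac{1}{19661}\right) + \frac{25}{9} = - \frac{6}{19661} + \frac{25}{9} = \frac{491471}{176949}$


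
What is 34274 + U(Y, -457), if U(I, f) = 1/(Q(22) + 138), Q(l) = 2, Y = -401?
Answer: 4798361/140 ≈ 34274.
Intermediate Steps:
U(I, f) = 1/140 (U(I, f) = 1/(2 + 138) = 1/140)
34274 + U(Y, -457) = 34274 + 1/140 = 4798361/140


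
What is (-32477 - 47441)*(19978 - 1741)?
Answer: -1457464566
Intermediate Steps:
(-32477 - 47441)*(19978 - 1741) = -79918*18237 = -1457464566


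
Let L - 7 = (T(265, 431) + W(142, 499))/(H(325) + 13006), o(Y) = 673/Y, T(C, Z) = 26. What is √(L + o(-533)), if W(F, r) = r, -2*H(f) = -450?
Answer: √287305063643429/7052123 ≈ 2.4035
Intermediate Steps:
H(f) = 225 (H(f) = -½*(-450) = 225)
L = 93142/13231 (L = 7 + (26 + 499)/(225 + 13006) = 7 + 525/13231 = 93142/13231 ≈ 7.0397)
√(L + o(-533)) = √(93142/13231 + 673/(-533)) = √(93142/13231 + 673*(-1/533)) = √(93142/13231 - 673/533) = √(40740223/7052123) = √287305063643429/7052123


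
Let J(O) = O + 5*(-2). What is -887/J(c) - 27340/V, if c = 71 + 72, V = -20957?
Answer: -786981/146699 ≈ -5.3646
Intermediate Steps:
c = 143
J(O) = -10 + O (J(O) = O - 10 = -10 + O)
-887/J(c) - 27340/V = -887/(-10 + 143) - 27340/(-20957) = -887/133 - 27340*(-1/20957) = -887*1/133 + 27340/20957 = -887/133 + 27340/20957 = -786981/146699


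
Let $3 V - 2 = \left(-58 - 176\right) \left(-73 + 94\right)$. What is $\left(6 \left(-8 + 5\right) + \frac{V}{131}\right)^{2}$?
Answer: $\frac{143664196}{154449} \approx 930.17$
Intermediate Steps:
$V = - \frac{4912}{3}$ ($V = \frac{2}{3} + \frac{\left(-58 - 176\right) \left(-73 + 94\right)}{3} = \frac{2}{3} + \frac{\left(-234\right) 21}{3} = \frac{2}{3} + \frac{1}{3} \left(-4914\right) = \frac{2}{3} - 1638 = - \frac{4912}{3} \approx -1637.3$)
$\left(6 \left(-8 + 5\right) + \frac{V}{131}\right)^{2} = \left(6 \left(-8 + 5\right) - \frac{4912}{3 \cdot 131}\right)^{2} = \left(6 \left(-3\right) - \frac{4912}{393}\right)^{2} = \left(-18 - \frac{4912}{393}\right)^{2} = \left(- \frac{11986}{393}\right)^{2} = \frac{143664196}{154449}$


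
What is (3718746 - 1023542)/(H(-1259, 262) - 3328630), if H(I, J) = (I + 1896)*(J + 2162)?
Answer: -1347602/892271 ≈ -1.5103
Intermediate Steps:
H(I, J) = (1896 + I)*(2162 + J)
(3718746 - 1023542)/(H(-1259, 262) - 3328630) = (3718746 - 1023542)/((4099152 + 1896*262 + 2162*(-1259) - 1259*262) - 3328630) = 2695204/((4099152 + 496752 - 2721958 - 329858) - 3328630) = 2695204/(1544088 - 3328630) = 2695204/(-1784542) = 2695204*(-1/1784542) = -1347602/892271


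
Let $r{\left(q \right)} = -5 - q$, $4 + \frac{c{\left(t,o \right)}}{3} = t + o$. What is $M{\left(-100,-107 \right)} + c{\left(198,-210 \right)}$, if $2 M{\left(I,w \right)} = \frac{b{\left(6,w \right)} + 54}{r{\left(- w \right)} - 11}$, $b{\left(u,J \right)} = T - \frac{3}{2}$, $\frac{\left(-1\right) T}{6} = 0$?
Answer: $- \frac{7907}{164} \approx -48.213$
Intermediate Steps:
$T = 0$ ($T = \left(-6\right) 0 = 0$)
$c{\left(t,o \right)} = -12 + 3 o + 3 t$ ($c{\left(t,o \right)} = -12 + 3 \left(t + o\right) = -12 + 3 \left(o + t\right) = -12 + \left(3 o + 3 t\right) = -12 + 3 o + 3 t$)
$b{\left(u,J \right)} = - \frac{3}{2}$ ($b{\left(u,J \right)} = 0 - \frac{3}{2} = - \frac{3}{2}$)
$M{\left(I,w \right)} = \frac{105}{4 \left(-16 + w\right)}$ ($M{\left(I,w \right)} = \frac{\left(- \frac{3}{2} + 54\right) \frac{1}{\left(-5 - - w\right) - 11}}{2} = \frac{\frac{105}{2} \frac{1}{\left(-5 + w\right) - 11}}{2} = \frac{\frac{105}{2} \frac{1}{-16 + w}}{2} = \frac{105}{4 \left(-16 + w\right)}$)
$M{\left(-100,-107 \right)} + c{\left(198,-210 \right)} = \frac{105}{4 \left(-16 - 107\right)} + \left(-12 + 3 \left(-210\right) + 3 \cdot 198\right) = \frac{105}{4 \left(-123\right)} - 48 = \frac{105}{4} \left(- \frac{1}{123}\right) - 48 = - \frac{35}{164} - 48 = - \frac{7907}{164}$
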